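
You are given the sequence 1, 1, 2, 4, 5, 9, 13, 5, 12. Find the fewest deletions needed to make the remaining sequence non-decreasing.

Fewest deletions = n − (longest non-decreasing subsequence).
i:      1  2  3  4  5  6  7  8  9
a[i]:   1  1  2  4  5  9 13  5 12
dp:     1  2  3  4  5  6  7  6  7
max dp = 7, so deletions = 9 − 7 = 2.

2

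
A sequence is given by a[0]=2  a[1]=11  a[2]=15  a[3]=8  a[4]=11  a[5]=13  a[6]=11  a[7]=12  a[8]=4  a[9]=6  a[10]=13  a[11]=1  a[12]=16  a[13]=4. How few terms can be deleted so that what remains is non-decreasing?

7

Fewest deletions = n − (longest non-decreasing subsequence).
Patience tails:
2 → extends → [2]
11 → extends → [2, 11]
15 → extends → [2, 11, 15]
8 → replaces 11 → [2, 8, 15]
11 → replaces 15 → [2, 8, 11]
13 → extends → [2, 8, 11, 13]
11 → replaces 13 → [2, 8, 11, 11]
12 → extends → [2, 8, 11, 11, 12]
4 → replaces 8 → [2, 4, 11, 11, 12]
6 → replaces 11 → [2, 4, 6, 11, 12]
13 → extends → [2, 4, 6, 11, 12, 13]
1 → replaces 2 → [1, 4, 6, 11, 12, 13]
16 → extends → [1, 4, 6, 11, 12, 13, 16]
4 → replaces 6 → [1, 4, 4, 11, 12, 13, 16]
Longest non-decreasing subsequence has length 7, so deletions = 14 − 7 = 7.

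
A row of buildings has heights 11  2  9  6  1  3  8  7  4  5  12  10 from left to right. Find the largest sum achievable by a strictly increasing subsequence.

28

Let S[i] be the best sum of a strictly increasing subsequence ending at i:
i:      1  2  3  4  5  6  7  8  9 10 11 12
a[i]:  11  2  9  6  1  3  8  7  4  5 12 10
S:     11  2 11  8  1  5 16 15  9 14 28 26
Maximum is 28 (e.g. 2 + 6 + 8 + 12).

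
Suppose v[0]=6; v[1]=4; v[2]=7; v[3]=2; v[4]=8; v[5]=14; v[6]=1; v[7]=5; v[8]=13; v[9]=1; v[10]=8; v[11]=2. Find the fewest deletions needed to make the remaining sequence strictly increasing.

Fewest deletions = n − (longest strictly increasing subsequence).
Patience tails:
6 → extends → [6]
4 → replaces 6 → [4]
7 → extends → [4, 7]
2 → replaces 4 → [2, 7]
8 → extends → [2, 7, 8]
14 → extends → [2, 7, 8, 14]
1 → replaces 2 → [1, 7, 8, 14]
5 → replaces 7 → [1, 5, 8, 14]
13 → replaces 14 → [1, 5, 8, 13]
1 → already a tail → [1, 5, 8, 13]
8 → already a tail → [1, 5, 8, 13]
2 → replaces 5 → [1, 2, 8, 13]
Longest strictly increasing subsequence has length 4, so deletions = 12 − 4 = 8.

8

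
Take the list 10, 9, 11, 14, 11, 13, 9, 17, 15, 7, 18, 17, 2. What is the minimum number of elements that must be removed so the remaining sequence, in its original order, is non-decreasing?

7

Fewest deletions = n − (longest non-decreasing subsequence).
i:      1  2  3  4  5  6  7  8  9 10 11 12 13
a[i]:  10  9 11 14 11 13  9 17 15  7 18 17  2
dp:     1  1  2  3  3  4  2  5  5  1  6  6  1
max dp = 6, so deletions = 13 − 6 = 7.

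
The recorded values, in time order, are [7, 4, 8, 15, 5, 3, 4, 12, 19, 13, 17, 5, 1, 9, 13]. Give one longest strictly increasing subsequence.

7, 8, 12, 13, 17

Patience tails give the LIS length; then backtrack through the dp parents:
7 → extends → [7]
4 → replaces 7 → [4]
8 → extends → [4, 8]
15 → extends → [4, 8, 15]
5 → replaces 8 → [4, 5, 15]
3 → replaces 4 → [3, 5, 15]
4 → replaces 5 → [3, 4, 15]
12 → replaces 15 → [3, 4, 12]
19 → extends → [3, 4, 12, 19]
13 → replaces 19 → [3, 4, 12, 13]
17 → extends → [3, 4, 12, 13, 17]
5 → replaces 12 → [3, 4, 5, 13, 17]
1 → replaces 3 → [1, 4, 5, 13, 17]
9 → replaces 13 → [1, 4, 5, 9, 17]
13 → replaces 17 → [1, 4, 5, 9, 13]
Length 5; one witness is 7, 8, 12, 13, 17.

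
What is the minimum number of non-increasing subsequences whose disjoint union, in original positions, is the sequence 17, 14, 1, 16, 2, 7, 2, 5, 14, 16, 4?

5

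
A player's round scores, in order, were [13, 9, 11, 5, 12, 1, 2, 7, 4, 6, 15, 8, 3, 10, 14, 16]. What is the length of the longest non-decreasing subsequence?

8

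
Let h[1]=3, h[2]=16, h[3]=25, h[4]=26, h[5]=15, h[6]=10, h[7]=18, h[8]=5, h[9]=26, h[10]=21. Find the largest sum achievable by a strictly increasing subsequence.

70

Let S[i] be the best sum of a strictly increasing subsequence ending at i:
i:      1  2  3  4  5  6  7  8  9 10
h[i]:   3 16 25 26 15 10 18  5 26 21
S:      3 19 44 70 18 13 37  8 70 58
Maximum is 70 (e.g. 3 + 16 + 25 + 26).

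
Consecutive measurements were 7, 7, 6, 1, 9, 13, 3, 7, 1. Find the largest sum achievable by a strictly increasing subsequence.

29

Let S[i] be the best sum of a strictly increasing subsequence ending at i:
i:      1  2  3  4  5  6  7  8  9
a[i]:   7  7  6  1  9 13  3  7  1
S:      7  7  6  1 16 29  4 13  1
Maximum is 29 (e.g. 7 + 9 + 13).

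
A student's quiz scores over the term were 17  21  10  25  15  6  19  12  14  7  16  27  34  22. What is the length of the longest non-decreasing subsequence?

6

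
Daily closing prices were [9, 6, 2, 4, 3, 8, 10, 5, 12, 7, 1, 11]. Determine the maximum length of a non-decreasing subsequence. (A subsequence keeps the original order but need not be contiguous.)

Track the smallest tail for each achievable length (allowing ties):
9 → extends → [9]
6 → replaces 9 → [6]
2 → replaces 6 → [2]
4 → extends → [2, 4]
3 → replaces 4 → [2, 3]
8 → extends → [2, 3, 8]
10 → extends → [2, 3, 8, 10]
5 → replaces 8 → [2, 3, 5, 10]
12 → extends → [2, 3, 5, 10, 12]
7 → replaces 10 → [2, 3, 5, 7, 12]
1 → replaces 2 → [1, 3, 5, 7, 12]
11 → replaces 12 → [1, 3, 5, 7, 11]
Five tails, so the longest non-decreasing subsequence has length 5 (e.g. 2, 4, 8, 10, 12).

5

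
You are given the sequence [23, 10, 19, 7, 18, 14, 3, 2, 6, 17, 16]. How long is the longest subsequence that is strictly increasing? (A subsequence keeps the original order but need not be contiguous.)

3

Track the smallest tail for each achievable length (strict):
23 → extends → [23]
10 → replaces 23 → [10]
19 → extends → [10, 19]
7 → replaces 10 → [7, 19]
18 → replaces 19 → [7, 18]
14 → replaces 18 → [7, 14]
3 → replaces 7 → [3, 14]
2 → replaces 3 → [2, 14]
6 → replaces 14 → [2, 6]
17 → extends → [2, 6, 17]
16 → replaces 17 → [2, 6, 16]
Three tails, so the longest strictly increasing subsequence has length 3 (e.g. 10, 14, 17).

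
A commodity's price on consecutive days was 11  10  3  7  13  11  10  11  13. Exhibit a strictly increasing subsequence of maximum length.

Patience tails give the LIS length; then backtrack through the dp parents:
11 → extends → [11]
10 → replaces 11 → [10]
3 → replaces 10 → [3]
7 → extends → [3, 7]
13 → extends → [3, 7, 13]
11 → replaces 13 → [3, 7, 11]
10 → replaces 11 → [3, 7, 10]
11 → extends → [3, 7, 10, 11]
13 → extends → [3, 7, 10, 11, 13]
Length 5; one witness is 3, 7, 10, 11, 13.

3, 7, 10, 11, 13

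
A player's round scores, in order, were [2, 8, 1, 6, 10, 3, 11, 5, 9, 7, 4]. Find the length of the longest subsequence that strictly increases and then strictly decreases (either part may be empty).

inc[i] = longest strictly increasing subsequence ending at i; dec[i] = longest strictly decreasing subsequence starting at i:
i:      1  2  3  4  5  6  7  8  9 10 11
a[i]:   2  8  1  6 10  3 11  5  9  7  4
inc:    1  2  1  2  3  2  4  3  4  4  3
dec:    2  4  1  3  4  1  4  2  3  2  1
Best peak at i=7 (value 11): inc=4, dec=4, length 4+4−1 = 7.

7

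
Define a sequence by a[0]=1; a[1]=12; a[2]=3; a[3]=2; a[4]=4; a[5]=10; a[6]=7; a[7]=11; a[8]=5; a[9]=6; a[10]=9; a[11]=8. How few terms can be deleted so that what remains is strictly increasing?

6

Fewest deletions = n − (longest strictly increasing subsequence).
Patience tails:
1 → extends → [1]
12 → extends → [1, 12]
3 → replaces 12 → [1, 3]
2 → replaces 3 → [1, 2]
4 → extends → [1, 2, 4]
10 → extends → [1, 2, 4, 10]
7 → replaces 10 → [1, 2, 4, 7]
11 → extends → [1, 2, 4, 7, 11]
5 → replaces 7 → [1, 2, 4, 5, 11]
6 → replaces 11 → [1, 2, 4, 5, 6]
9 → extends → [1, 2, 4, 5, 6, 9]
8 → replaces 9 → [1, 2, 4, 5, 6, 8]
Longest strictly increasing subsequence has length 6, so deletions = 12 − 6 = 6.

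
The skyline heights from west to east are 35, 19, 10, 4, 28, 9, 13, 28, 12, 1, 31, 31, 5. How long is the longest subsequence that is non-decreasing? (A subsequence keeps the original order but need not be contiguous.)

6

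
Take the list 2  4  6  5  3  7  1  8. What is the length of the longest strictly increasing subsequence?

Let dp[i] be the length of the longest such subsequence ending at index i:
i:     1 2 3 4 5 6 7 8
a[i]:  2 4 6 5 3 7 1 8
dp:    1 2 3 3 2 4 1 5
Maximum dp value is 5.

5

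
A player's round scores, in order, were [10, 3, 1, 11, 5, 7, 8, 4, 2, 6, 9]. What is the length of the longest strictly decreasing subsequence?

4

Let dp[i] be the longest strictly decreasing subsequence ending at i:
i:      1  2  3  4  5  6  7  8  9 10 11
a[i]:  10  3  1 11  5  7  8  4  2  6  9
dp:     1  2  3  1  2  2  2  3  4  3  2
Maximum is 4.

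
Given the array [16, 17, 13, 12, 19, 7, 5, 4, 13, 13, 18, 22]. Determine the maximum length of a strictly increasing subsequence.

4

Track the smallest tail for each achievable length (strict):
16 → extends → [16]
17 → extends → [16, 17]
13 → replaces 16 → [13, 17]
12 → replaces 13 → [12, 17]
19 → extends → [12, 17, 19]
7 → replaces 12 → [7, 17, 19]
5 → replaces 7 → [5, 17, 19]
4 → replaces 5 → [4, 17, 19]
13 → replaces 17 → [4, 13, 19]
13 → already a tail → [4, 13, 19]
18 → replaces 19 → [4, 13, 18]
22 → extends → [4, 13, 18, 22]
Four tails, so the longest strictly increasing subsequence has length 4 (e.g. 16, 17, 19, 22).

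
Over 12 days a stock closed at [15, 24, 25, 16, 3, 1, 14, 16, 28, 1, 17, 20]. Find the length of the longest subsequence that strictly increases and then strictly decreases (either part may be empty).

inc[i] = longest strictly increasing subsequence ending at i; dec[i] = longest strictly decreasing subsequence starting at i:
i:      1  2  3  4  5  6  7  8  9 10 11 12
a[i]:  15 24 25 16  3  1 14 16 28  1 17 20
inc:    1  2  3  2  1  1  2  3  4  1  4  5
dec:    3  4  4  3  2  1  2  2  2  1  1  1
Best peak at i=3 (value 25): inc=3, dec=4, length 3+4−1 = 6.

6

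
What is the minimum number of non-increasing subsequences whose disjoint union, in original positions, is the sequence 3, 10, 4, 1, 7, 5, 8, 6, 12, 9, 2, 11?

6

Place each on the leftmost legal pile:
3 → new pile 1 (tops now [3])
10 → new pile 2 (tops now [3, 10])
4 → pile 2 (tops now [3, 4])
1 → pile 1 (tops now [1, 4])
7 → new pile 3 (tops now [1, 4, 7])
5 → pile 3 (tops now [1, 4, 5])
8 → new pile 4 (tops now [1, 4, 5, 8])
6 → pile 4 (tops now [1, 4, 5, 6])
12 → new pile 5 (tops now [1, 4, 5, 6, 12])
9 → pile 5 (tops now [1, 4, 5, 6, 9])
2 → pile 2 (tops now [1, 2, 5, 6, 9])
11 → new pile 6 (tops now [1, 2, 5, 6, 9, 11])
Six piles.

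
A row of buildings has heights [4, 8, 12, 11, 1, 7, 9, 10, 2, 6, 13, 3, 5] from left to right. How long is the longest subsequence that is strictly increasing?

Let dp[i] be the length of the longest such subsequence ending at index i:
i:      1  2  3  4  5  6  7  8  9 10 11 12 13
a[i]:   4  8 12 11  1  7  9 10  2  6 13  3  5
dp:     1  2  3  3  1  2  3  4  2  3  5  3  4
Maximum dp value is 5.

5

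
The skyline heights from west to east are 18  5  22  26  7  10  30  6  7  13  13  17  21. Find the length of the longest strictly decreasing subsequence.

Negate each value so 'decreasing' becomes 'increasing', then run patience tails on the negated sequence:
-18 → extends → [-18]
-5 → extends → [-18, -5]
-22 → replaces -18 → [-22, -5]
-26 → replaces -22 → [-26, -5]
-7 → replaces -5 → [-26, -7]
-10 → replaces -7 → [-26, -10]
-30 → replaces -26 → [-30, -10]
-6 → extends → [-30, -10, -6]
-7 → replaces -6 → [-30, -10, -7]
-13 → replaces -10 → [-30, -13, -7]
-13 → already a tail → [-30, -13, -7]
-17 → replaces -13 → [-30, -17, -7]
-21 → replaces -17 → [-30, -21, -7]
Three tails, so the longest strictly decreasing subsequence of the original has length 3.

3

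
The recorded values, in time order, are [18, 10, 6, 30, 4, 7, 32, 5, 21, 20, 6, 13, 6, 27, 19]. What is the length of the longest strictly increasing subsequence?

Track the smallest tail for each achievable length (strict):
18 → extends → [18]
10 → replaces 18 → [10]
6 → replaces 10 → [6]
30 → extends → [6, 30]
4 → replaces 6 → [4, 30]
7 → replaces 30 → [4, 7]
32 → extends → [4, 7, 32]
5 → replaces 7 → [4, 5, 32]
21 → replaces 32 → [4, 5, 21]
20 → replaces 21 → [4, 5, 20]
6 → replaces 20 → [4, 5, 6]
13 → extends → [4, 5, 6, 13]
6 → already a tail → [4, 5, 6, 13]
27 → extends → [4, 5, 6, 13, 27]
19 → replaces 27 → [4, 5, 6, 13, 19]
Five tails, so the longest strictly increasing subsequence has length 5 (e.g. 4, 5, 6, 13, 27).

5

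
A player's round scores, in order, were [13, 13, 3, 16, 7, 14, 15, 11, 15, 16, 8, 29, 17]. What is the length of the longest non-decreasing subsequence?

Track the smallest tail for each achievable length (allowing ties):
13 → extends → [13]
13 → extends → [13, 13]
3 → replaces 13 → [3, 13]
16 → extends → [3, 13, 16]
7 → replaces 13 → [3, 7, 16]
14 → replaces 16 → [3, 7, 14]
15 → extends → [3, 7, 14, 15]
11 → replaces 14 → [3, 7, 11, 15]
15 → extends → [3, 7, 11, 15, 15]
16 → extends → [3, 7, 11, 15, 15, 16]
8 → replaces 11 → [3, 7, 8, 15, 15, 16]
29 → extends → [3, 7, 8, 15, 15, 16, 29]
17 → replaces 29 → [3, 7, 8, 15, 15, 16, 17]
Seven tails, so the longest non-decreasing subsequence has length 7 (e.g. 13, 13, 14, 15, 15, 16, 29).

7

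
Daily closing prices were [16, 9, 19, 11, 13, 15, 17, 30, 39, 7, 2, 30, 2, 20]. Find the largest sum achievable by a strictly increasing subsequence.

134

Let S[i] be the best sum of a strictly increasing subsequence ending at i:
i:       1   2   3   4   5   6   7   8   9  10  11  12  13  14
a[i]:   16   9  19  11  13  15  17  30  39   7   2  30   2  20
S:      16   9  35  20  33  48  65  95 134   7   2  95   2  85
Maximum is 134 (e.g. 9 + 11 + 13 + 15 + 17 + 30 + 39).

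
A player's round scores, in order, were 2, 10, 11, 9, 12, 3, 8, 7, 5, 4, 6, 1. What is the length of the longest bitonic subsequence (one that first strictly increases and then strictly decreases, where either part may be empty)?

9

inc[i] = longest strictly increasing subsequence ending at i; dec[i] = longest strictly decreasing subsequence starting at i:
i:      1  2  3  4  5  6  7  8  9 10 11 12
a[i]:   2 10 11  9 12  3  8  7  5  4  6  1
inc:    1  2  3  2  4  2  3  3  3  3  4  1
dec:    2  7  7  6  6  2  5  4  3  2  2  1
Best peak at i=3 (value 11): inc=3, dec=7, length 3+7−1 = 9.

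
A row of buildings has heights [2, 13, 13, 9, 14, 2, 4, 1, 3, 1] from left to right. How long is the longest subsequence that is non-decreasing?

4

Let dp[i] be the length of the longest such subsequence ending at index i:
i:      1  2  3  4  5  6  7  8  9 10
a[i]:   2 13 13  9 14  2  4  1  3  1
dp:     1  2  3  2  4  2  3  1  3  2
Maximum dp value is 4.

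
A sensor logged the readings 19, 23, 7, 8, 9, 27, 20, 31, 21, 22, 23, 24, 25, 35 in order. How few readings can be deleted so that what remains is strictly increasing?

Fewest deletions = n − (longest strictly increasing subsequence).
i:      1  2  3  4  5  6  7  8  9 10 11 12 13 14
a[i]:  19 23  7  8  9 27 20 31 21 22 23 24 25 35
dp:     1  2  1  2  3  4  4  5  5  6  7  8  9 10
max dp = 10, so deletions = 14 − 10 = 4.

4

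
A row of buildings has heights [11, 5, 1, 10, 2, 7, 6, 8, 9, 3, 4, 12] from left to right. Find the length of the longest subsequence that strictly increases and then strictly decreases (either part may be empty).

inc[i] = longest strictly increasing subsequence ending at i; dec[i] = longest strictly decreasing subsequence starting at i:
i:      1  2  3  4  5  6  7  8  9 10 11 12
a[i]:  11  5  1 10  2  7  6  8  9  3  4 12
inc:    1  1  1  2  2  3  3  4  5  3  4  6
dec:    5  2  1  4  1  3  2  2  2  1  1  1
Best peak at i=9 (value 9): inc=5, dec=2, length 5+2−1 = 6.

6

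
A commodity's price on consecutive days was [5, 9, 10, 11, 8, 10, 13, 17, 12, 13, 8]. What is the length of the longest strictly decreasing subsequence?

3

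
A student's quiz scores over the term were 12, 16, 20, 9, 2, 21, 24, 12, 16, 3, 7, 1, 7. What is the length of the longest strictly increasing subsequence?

5

Track the smallest tail for each achievable length (strict):
12 → extends → [12]
16 → extends → [12, 16]
20 → extends → [12, 16, 20]
9 → replaces 12 → [9, 16, 20]
2 → replaces 9 → [2, 16, 20]
21 → extends → [2, 16, 20, 21]
24 → extends → [2, 16, 20, 21, 24]
12 → replaces 16 → [2, 12, 20, 21, 24]
16 → replaces 20 → [2, 12, 16, 21, 24]
3 → replaces 12 → [2, 3, 16, 21, 24]
7 → replaces 16 → [2, 3, 7, 21, 24]
1 → replaces 2 → [1, 3, 7, 21, 24]
7 → already a tail → [1, 3, 7, 21, 24]
Five tails, so the longest strictly increasing subsequence has length 5 (e.g. 12, 16, 20, 21, 24).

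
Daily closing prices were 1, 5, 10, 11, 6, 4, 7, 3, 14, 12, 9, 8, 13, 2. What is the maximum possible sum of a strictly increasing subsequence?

52

Let S[i] be the best sum of a strictly increasing subsequence ending at i:
i:      1  2  3  4  5  6  7  8  9 10 11 12 13 14
a[i]:   1  5 10 11  6  4  7  3 14 12  9  8 13  2
S:      1  6 16 27 12  5 19  4 41 39 28 27 52  3
Maximum is 52 (e.g. 1 + 5 + 10 + 11 + 12 + 13).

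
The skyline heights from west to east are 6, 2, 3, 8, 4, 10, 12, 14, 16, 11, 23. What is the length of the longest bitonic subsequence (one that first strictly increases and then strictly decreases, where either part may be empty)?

8

inc[i] = longest strictly increasing subsequence ending at i; dec[i] = longest strictly decreasing subsequence starting at i:
i:      1  2  3  4  5  6  7  8  9 10 11
a[i]:   6  2  3  8  4 10 12 14 16 11 23
inc:    1  1  2  3  3  4  5  6  7  5  8
dec:    2  1  1  2  1  1  2  2  2  1  1
Best peak at i=9 (value 16): inc=7, dec=2, length 7+2−1 = 8.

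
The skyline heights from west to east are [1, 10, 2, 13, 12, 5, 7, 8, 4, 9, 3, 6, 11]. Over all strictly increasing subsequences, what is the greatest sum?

Let S[i] be the best sum of a strictly increasing subsequence ending at i:
i:      1  2  3  4  5  6  7  8  9 10 11 12 13
a[i]:   1 10  2 13 12  5  7  8  4  9  3  6 11
S:      1 11  3 24 23  8 15 23  7 32  6 14 43
Maximum is 43 (e.g. 1 + 2 + 5 + 7 + 8 + 9 + 11).

43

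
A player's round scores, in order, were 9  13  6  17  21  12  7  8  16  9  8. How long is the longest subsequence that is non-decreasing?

4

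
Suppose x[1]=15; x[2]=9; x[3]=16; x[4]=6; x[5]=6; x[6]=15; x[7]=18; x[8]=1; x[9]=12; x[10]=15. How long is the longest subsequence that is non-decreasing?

Let dp[i] be the length of the longest such subsequence ending at index i:
i:      1  2  3  4  5  6  7  8  9 10
x[i]:  15  9 16  6  6 15 18  1 12 15
dp:     1  1  2  1  2  3  4  1  3  4
Maximum dp value is 4.

4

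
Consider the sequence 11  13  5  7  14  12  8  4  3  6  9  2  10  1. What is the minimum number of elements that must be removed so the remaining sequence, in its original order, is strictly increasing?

Fewest deletions = n − (longest strictly increasing subsequence).
Patience tails:
11 → extends → [11]
13 → extends → [11, 13]
5 → replaces 11 → [5, 13]
7 → replaces 13 → [5, 7]
14 → extends → [5, 7, 14]
12 → replaces 14 → [5, 7, 12]
8 → replaces 12 → [5, 7, 8]
4 → replaces 5 → [4, 7, 8]
3 → replaces 4 → [3, 7, 8]
6 → replaces 7 → [3, 6, 8]
9 → extends → [3, 6, 8, 9]
2 → replaces 3 → [2, 6, 8, 9]
10 → extends → [2, 6, 8, 9, 10]
1 → replaces 2 → [1, 6, 8, 9, 10]
Longest strictly increasing subsequence has length 5, so deletions = 14 − 5 = 9.

9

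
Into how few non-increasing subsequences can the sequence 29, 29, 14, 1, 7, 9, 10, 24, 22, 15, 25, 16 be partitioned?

6

Place each on the leftmost legal pile:
29 → new pile 1 (tops now [29])
29 → pile 1 (tops now [29])
14 → pile 1 (tops now [14])
1 → pile 1 (tops now [1])
7 → new pile 2 (tops now [1, 7])
9 → new pile 3 (tops now [1, 7, 9])
10 → new pile 4 (tops now [1, 7, 9, 10])
24 → new pile 5 (tops now [1, 7, 9, 10, 24])
22 → pile 5 (tops now [1, 7, 9, 10, 22])
15 → pile 5 (tops now [1, 7, 9, 10, 15])
25 → new pile 6 (tops now [1, 7, 9, 10, 15, 25])
16 → pile 6 (tops now [1, 7, 9, 10, 15, 16])
Six piles.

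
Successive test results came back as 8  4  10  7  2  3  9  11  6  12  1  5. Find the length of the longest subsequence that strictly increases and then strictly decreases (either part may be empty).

inc[i] = longest strictly increasing subsequence ending at i; dec[i] = longest strictly decreasing subsequence starting at i:
i:      1  2  3  4  5  6  7  8  9 10 11 12
a[i]:   8  4 10  7  2  3  9 11  6 12  1  5
inc:    1  1  2  2  1  2  3  4  3  5  1  3
dec:    4  3  4  3  2  2  3  3  2  2  1  1
Best peak at i=8 (value 11): inc=4, dec=3, length 4+3−1 = 6.

6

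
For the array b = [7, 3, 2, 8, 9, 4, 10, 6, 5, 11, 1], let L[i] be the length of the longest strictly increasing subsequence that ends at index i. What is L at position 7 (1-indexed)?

dp[i] = 1 + max{dp[j] : j<i, b[j]<b[i]} (or 1 if no such j):
i:      1  2  3  4  5  6  7  8  9 10 11
b[i]:   7  3  2  8  9  4 10  6  5 11  1
dp:     1  1  1  2  3  2  4  3  3  5  1
At index 7 the value is 4.

4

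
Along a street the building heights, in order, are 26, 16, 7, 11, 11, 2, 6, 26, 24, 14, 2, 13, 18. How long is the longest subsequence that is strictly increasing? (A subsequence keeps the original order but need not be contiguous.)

Let dp[i] be the length of the longest such subsequence ending at index i:
i:      1  2  3  4  5  6  7  8  9 10 11 12 13
a[i]:  26 16  7 11 11  2  6 26 24 14  2 13 18
dp:     1  1  1  2  2  1  2  3  3  3  1  3  4
Maximum dp value is 4.

4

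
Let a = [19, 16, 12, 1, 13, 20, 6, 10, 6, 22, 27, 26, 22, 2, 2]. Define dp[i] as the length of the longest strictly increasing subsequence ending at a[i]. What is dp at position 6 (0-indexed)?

dp[i] = 1 + max{dp[j] : j<i, a[j]<a[i]} (or 1 if no such j):
i:      0  1  2  3  4  5  6  7  8  9 10 11 12 13 14
a[i]:  19 16 12  1 13 20  6 10  6 22 27 26 22  2  2
dp:     1  1  1  1  2  3  2  3  2  4  5  5  4  2  2
At index 6 the value is 2.

2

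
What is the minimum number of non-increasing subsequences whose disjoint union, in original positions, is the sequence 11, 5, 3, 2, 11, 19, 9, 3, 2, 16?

3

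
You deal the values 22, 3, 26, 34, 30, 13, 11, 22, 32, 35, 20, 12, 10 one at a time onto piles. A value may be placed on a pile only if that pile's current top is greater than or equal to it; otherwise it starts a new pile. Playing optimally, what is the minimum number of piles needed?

5

The minimum number of non-increasing subsequences covering a sequence equals the length of its longest strictly increasing subsequence.
LIS length is 5 (e.g. 22, 26, 30, 32, 35), so 5 piles are needed.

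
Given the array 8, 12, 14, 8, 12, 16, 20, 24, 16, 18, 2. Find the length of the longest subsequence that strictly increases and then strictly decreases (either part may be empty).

inc[i] = longest strictly increasing subsequence ending at i; dec[i] = longest strictly decreasing subsequence starting at i:
i:      1  2  3  4  5  6  7  8  9 10 11
a[i]:   8 12 14  8 12 16 20 24 16 18  2
inc:    1  2  3  1  2  4  5  6  4  5  1
dec:    2  3  3  2  2  2  3  3  2  2  1
Best peak at i=8 (value 24): inc=6, dec=3, length 6+3−1 = 8.

8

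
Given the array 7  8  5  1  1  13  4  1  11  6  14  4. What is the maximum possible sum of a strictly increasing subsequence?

Let S[i] be the best sum of a strictly increasing subsequence ending at i:
i:      1  2  3  4  5  6  7  8  9 10 11 12
a[i]:   7  8  5  1  1 13  4  1 11  6 14  4
S:      7 15  5  1  1 28  5  1 26 11 42  5
Maximum is 42 (e.g. 7 + 8 + 13 + 14).

42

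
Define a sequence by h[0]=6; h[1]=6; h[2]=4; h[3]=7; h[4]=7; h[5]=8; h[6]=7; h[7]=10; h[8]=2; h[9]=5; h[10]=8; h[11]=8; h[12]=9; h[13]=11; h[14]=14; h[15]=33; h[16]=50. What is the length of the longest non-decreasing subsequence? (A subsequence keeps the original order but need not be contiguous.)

Track the smallest tail for each achievable length (allowing ties):
6 → extends → [6]
6 → extends → [6, 6]
4 → replaces 6 → [4, 6]
7 → extends → [4, 6, 7]
7 → extends → [4, 6, 7, 7]
8 → extends → [4, 6, 7, 7, 8]
7 → replaces 8 → [4, 6, 7, 7, 7]
10 → extends → [4, 6, 7, 7, 7, 10]
2 → replaces 4 → [2, 6, 7, 7, 7, 10]
5 → replaces 6 → [2, 5, 7, 7, 7, 10]
8 → replaces 10 → [2, 5, 7, 7, 7, 8]
8 → extends → [2, 5, 7, 7, 7, 8, 8]
9 → extends → [2, 5, 7, 7, 7, 8, 8, 9]
11 → extends → [2, 5, 7, 7, 7, 8, 8, 9, 11]
14 → extends → [2, 5, 7, 7, 7, 8, 8, 9, 11, 14]
33 → extends → [2, 5, 7, 7, 7, 8, 8, 9, 11, 14, 33]
50 → extends → [2, 5, 7, 7, 7, 8, 8, 9, 11, 14, 33, 50]
Twelve tails, so the longest non-decreasing subsequence has length 12 (e.g. 6, 6, 7, 7, 8, 8, 8, 9, 11, 14, 33, 50).

12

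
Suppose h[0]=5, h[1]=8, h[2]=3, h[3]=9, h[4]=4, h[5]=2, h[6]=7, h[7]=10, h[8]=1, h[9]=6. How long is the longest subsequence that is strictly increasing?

Track the smallest tail for each achievable length (strict):
5 → extends → [5]
8 → extends → [5, 8]
3 → replaces 5 → [3, 8]
9 → extends → [3, 8, 9]
4 → replaces 8 → [3, 4, 9]
2 → replaces 3 → [2, 4, 9]
7 → replaces 9 → [2, 4, 7]
10 → extends → [2, 4, 7, 10]
1 → replaces 2 → [1, 4, 7, 10]
6 → replaces 7 → [1, 4, 6, 10]
Four tails, so the longest strictly increasing subsequence has length 4 (e.g. 5, 8, 9, 10).

4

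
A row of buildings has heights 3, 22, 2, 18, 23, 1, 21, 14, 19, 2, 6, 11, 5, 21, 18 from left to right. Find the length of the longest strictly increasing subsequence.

5

Track the smallest tail for each achievable length (strict):
3 → extends → [3]
22 → extends → [3, 22]
2 → replaces 3 → [2, 22]
18 → replaces 22 → [2, 18]
23 → extends → [2, 18, 23]
1 → replaces 2 → [1, 18, 23]
21 → replaces 23 → [1, 18, 21]
14 → replaces 18 → [1, 14, 21]
19 → replaces 21 → [1, 14, 19]
2 → replaces 14 → [1, 2, 19]
6 → replaces 19 → [1, 2, 6]
11 → extends → [1, 2, 6, 11]
5 → replaces 6 → [1, 2, 5, 11]
21 → extends → [1, 2, 5, 11, 21]
18 → replaces 21 → [1, 2, 5, 11, 18]
Five tails, so the longest strictly increasing subsequence has length 5 (e.g. 1, 2, 6, 11, 21).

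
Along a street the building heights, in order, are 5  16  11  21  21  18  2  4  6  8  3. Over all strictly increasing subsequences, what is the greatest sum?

42

Let S[i] be the best sum of a strictly increasing subsequence ending at i:
i:      1  2  3  4  5  6  7  8  9 10 11
a[i]:   5 16 11 21 21 18  2  4  6  8  3
S:      5 21 16 42 42 39  2  6 12 20  5
Maximum is 42 (e.g. 5 + 16 + 21).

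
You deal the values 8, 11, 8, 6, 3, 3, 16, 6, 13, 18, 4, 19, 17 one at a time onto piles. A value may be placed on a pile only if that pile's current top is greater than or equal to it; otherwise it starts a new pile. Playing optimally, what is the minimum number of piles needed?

5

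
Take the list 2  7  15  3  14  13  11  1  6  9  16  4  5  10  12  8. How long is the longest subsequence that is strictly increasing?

Track the smallest tail for each achievable length (strict):
2 → extends → [2]
7 → extends → [2, 7]
15 → extends → [2, 7, 15]
3 → replaces 7 → [2, 3, 15]
14 → replaces 15 → [2, 3, 14]
13 → replaces 14 → [2, 3, 13]
11 → replaces 13 → [2, 3, 11]
1 → replaces 2 → [1, 3, 11]
6 → replaces 11 → [1, 3, 6]
9 → extends → [1, 3, 6, 9]
16 → extends → [1, 3, 6, 9, 16]
4 → replaces 6 → [1, 3, 4, 9, 16]
5 → replaces 9 → [1, 3, 4, 5, 16]
10 → replaces 16 → [1, 3, 4, 5, 10]
12 → extends → [1, 3, 4, 5, 10, 12]
8 → replaces 10 → [1, 3, 4, 5, 8, 12]
Six tails, so the longest strictly increasing subsequence has length 6 (e.g. 2, 3, 6, 9, 10, 12).

6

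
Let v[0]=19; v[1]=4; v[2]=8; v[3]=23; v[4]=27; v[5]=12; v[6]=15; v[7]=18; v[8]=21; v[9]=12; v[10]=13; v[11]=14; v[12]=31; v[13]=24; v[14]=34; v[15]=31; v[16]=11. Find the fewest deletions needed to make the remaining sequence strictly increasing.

9

Fewest deletions = n − (longest strictly increasing subsequence).
i:      0  1  2  3  4  5  6  7  8  9 10 11 12 13 14 15 16
v[i]:  19  4  8 23 27 12 15 18 21 12 13 14 31 24 34 31 11
dp:     1  1  2  3  4  3  4  5  6  3  4  5  7  7  8  8  3
max dp = 8, so deletions = 17 − 8 = 9.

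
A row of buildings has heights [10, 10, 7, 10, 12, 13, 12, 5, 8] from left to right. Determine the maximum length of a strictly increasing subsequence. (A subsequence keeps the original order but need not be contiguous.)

Track the smallest tail for each achievable length (strict):
10 → extends → [10]
10 → already a tail → [10]
7 → replaces 10 → [7]
10 → extends → [7, 10]
12 → extends → [7, 10, 12]
13 → extends → [7, 10, 12, 13]
12 → already a tail → [7, 10, 12, 13]
5 → replaces 7 → [5, 10, 12, 13]
8 → replaces 10 → [5, 8, 12, 13]
Four tails, so the longest strictly increasing subsequence has length 4 (e.g. 7, 10, 12, 13).

4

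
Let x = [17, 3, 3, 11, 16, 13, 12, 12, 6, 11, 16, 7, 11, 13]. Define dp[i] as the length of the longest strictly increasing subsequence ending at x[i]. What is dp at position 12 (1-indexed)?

3

dp[i] = 1 + max{dp[j] : j<i, x[j]<x[i]} (or 1 if no such j):
i:      1  2  3  4  5  6  7  8  9 10 11 12 13 14
x[i]:  17  3  3 11 16 13 12 12  6 11 16  7 11 13
dp:     1  1  1  2  3  3  3  3  2  3  4  3  4  5
At index 12 the value is 3.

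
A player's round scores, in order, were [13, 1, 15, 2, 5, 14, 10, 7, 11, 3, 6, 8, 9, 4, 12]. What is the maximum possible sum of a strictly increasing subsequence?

Let S[i] be the best sum of a strictly increasing subsequence ending at i:
i:      1  2  3  4  5  6  7  8  9 10 11 12 13 14 15
a[i]:  13  1 15  2  5 14 10  7 11  3  6  8  9  4 12
S:     13  1 28  3  8 27 18 15 29  6 14 23 32 10 44
Maximum is 44 (e.g. 1 + 2 + 5 + 7 + 8 + 9 + 12).

44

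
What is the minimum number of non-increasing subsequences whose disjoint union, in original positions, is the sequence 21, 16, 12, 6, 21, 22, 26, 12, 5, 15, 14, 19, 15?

4

Place each on the leftmost legal pile:
21 → new pile 1 (tops now [21])
16 → pile 1 (tops now [16])
12 → pile 1 (tops now [12])
6 → pile 1 (tops now [6])
21 → new pile 2 (tops now [6, 21])
22 → new pile 3 (tops now [6, 21, 22])
26 → new pile 4 (tops now [6, 21, 22, 26])
12 → pile 2 (tops now [6, 12, 22, 26])
5 → pile 1 (tops now [5, 12, 22, 26])
15 → pile 3 (tops now [5, 12, 15, 26])
14 → pile 3 (tops now [5, 12, 14, 26])
19 → pile 4 (tops now [5, 12, 14, 19])
15 → pile 4 (tops now [5, 12, 14, 15])
Four piles.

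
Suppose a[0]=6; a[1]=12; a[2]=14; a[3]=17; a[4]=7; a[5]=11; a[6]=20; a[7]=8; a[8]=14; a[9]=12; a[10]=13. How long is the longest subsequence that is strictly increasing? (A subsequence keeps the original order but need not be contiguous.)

5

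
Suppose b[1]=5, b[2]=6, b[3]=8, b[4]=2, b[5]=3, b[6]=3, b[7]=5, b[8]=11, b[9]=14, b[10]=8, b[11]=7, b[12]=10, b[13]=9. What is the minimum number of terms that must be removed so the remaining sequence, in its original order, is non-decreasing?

Fewest deletions = n − (longest non-decreasing subsequence).
i:      1  2  3  4  5  6  7  8  9 10 11 12 13
b[i]:   5  6  8  2  3  3  5 11 14  8  7 10  9
dp:     1  2  3  1  2  3  4  5  6  5  5  6  6
max dp = 6, so deletions = 13 − 6 = 7.

7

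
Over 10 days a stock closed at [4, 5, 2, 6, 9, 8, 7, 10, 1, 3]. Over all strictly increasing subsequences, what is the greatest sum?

Let S[i] be the best sum of a strictly increasing subsequence ending at i:
i:      1  2  3  4  5  6  7  8  9 10
a[i]:   4  5  2  6  9  8  7 10  1  3
S:      4  9  2 15 24 23 22 34  1  5
Maximum is 34 (e.g. 4 + 5 + 6 + 9 + 10).

34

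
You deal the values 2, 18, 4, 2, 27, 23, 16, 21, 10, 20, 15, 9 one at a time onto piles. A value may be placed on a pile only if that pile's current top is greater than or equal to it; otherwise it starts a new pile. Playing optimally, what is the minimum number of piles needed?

The minimum number of non-increasing subsequences covering a sequence equals the length of its longest strictly increasing subsequence.
LIS length is 4 (e.g. 2, 4, 16, 21), so 4 piles are needed.

4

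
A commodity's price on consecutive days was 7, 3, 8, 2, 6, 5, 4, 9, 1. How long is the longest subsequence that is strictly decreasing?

5

Negate each value so 'decreasing' becomes 'increasing', then run patience tails on the negated sequence:
-7 → extends → [-7]
-3 → extends → [-7, -3]
-8 → replaces -7 → [-8, -3]
-2 → extends → [-8, -3, -2]
-6 → replaces -3 → [-8, -6, -2]
-5 → replaces -2 → [-8, -6, -5]
-4 → extends → [-8, -6, -5, -4]
-9 → replaces -8 → [-9, -6, -5, -4]
-1 → extends → [-9, -6, -5, -4, -1]
Five tails, so the longest strictly decreasing subsequence of the original has length 5.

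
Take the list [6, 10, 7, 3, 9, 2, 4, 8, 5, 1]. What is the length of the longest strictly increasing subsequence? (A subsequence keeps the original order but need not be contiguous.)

3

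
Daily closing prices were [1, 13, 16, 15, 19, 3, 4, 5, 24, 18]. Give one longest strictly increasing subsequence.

1, 13, 16, 19, 24

Patience tails give the LIS length; then backtrack through the dp parents:
1 → extends → [1]
13 → extends → [1, 13]
16 → extends → [1, 13, 16]
15 → replaces 16 → [1, 13, 15]
19 → extends → [1, 13, 15, 19]
3 → replaces 13 → [1, 3, 15, 19]
4 → replaces 15 → [1, 3, 4, 19]
5 → replaces 19 → [1, 3, 4, 5]
24 → extends → [1, 3, 4, 5, 24]
18 → replaces 24 → [1, 3, 4, 5, 18]
Length 5; one witness is 1, 13, 16, 19, 24.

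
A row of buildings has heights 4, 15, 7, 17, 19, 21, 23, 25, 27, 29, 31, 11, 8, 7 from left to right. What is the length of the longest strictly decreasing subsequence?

Let dp[i] be the longest strictly decreasing subsequence ending at i:
i:      1  2  3  4  5  6  7  8  9 10 11 12 13 14
a[i]:   4 15  7 17 19 21 23 25 27 29 31 11  8  7
dp:     1  1  2  1  1  1  1  1  1  1  1  2  3  4
Maximum is 4.

4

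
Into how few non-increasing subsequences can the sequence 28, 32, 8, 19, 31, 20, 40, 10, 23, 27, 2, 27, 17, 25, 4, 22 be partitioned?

5

Place each on the leftmost legal pile:
28 → new pile 1 (tops now [28])
32 → new pile 2 (tops now [28, 32])
8 → pile 1 (tops now [8, 32])
19 → pile 2 (tops now [8, 19])
31 → new pile 3 (tops now [8, 19, 31])
20 → pile 3 (tops now [8, 19, 20])
40 → new pile 4 (tops now [8, 19, 20, 40])
10 → pile 2 (tops now [8, 10, 20, 40])
23 → pile 4 (tops now [8, 10, 20, 23])
27 → new pile 5 (tops now [8, 10, 20, 23, 27])
2 → pile 1 (tops now [2, 10, 20, 23, 27])
27 → pile 5 (tops now [2, 10, 20, 23, 27])
17 → pile 3 (tops now [2, 10, 17, 23, 27])
25 → pile 5 (tops now [2, 10, 17, 23, 25])
4 → pile 2 (tops now [2, 4, 17, 23, 25])
22 → pile 4 (tops now [2, 4, 17, 22, 25])
Five piles.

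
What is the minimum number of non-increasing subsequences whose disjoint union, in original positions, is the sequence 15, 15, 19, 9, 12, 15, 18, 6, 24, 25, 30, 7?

The minimum number of non-increasing subsequences covering a sequence equals the length of its longest strictly increasing subsequence.
LIS length is 7 (e.g. 9, 12, 15, 18, 24, 25, 30), so 7 piles are needed.

7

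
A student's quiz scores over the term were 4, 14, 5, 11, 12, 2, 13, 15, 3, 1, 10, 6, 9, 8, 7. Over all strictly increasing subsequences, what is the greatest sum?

Let S[i] be the best sum of a strictly increasing subsequence ending at i:
i:      1  2  3  4  5  6  7  8  9 10 11 12 13 14 15
a[i]:   4 14  5 11 12  2 13 15  3  1 10  6  9  8  7
S:      4 18  9 20 32  2 45 60  5  1 19 15 24 23 22
Maximum is 60 (e.g. 4 + 5 + 11 + 12 + 13 + 15).

60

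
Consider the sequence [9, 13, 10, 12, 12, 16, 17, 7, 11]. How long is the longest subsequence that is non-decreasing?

6

Let dp[i] be the length of the longest such subsequence ending at index i:
i:      1  2  3  4  5  6  7  8  9
a[i]:   9 13 10 12 12 16 17  7 11
dp:     1  2  2  3  4  5  6  1  3
Maximum dp value is 6.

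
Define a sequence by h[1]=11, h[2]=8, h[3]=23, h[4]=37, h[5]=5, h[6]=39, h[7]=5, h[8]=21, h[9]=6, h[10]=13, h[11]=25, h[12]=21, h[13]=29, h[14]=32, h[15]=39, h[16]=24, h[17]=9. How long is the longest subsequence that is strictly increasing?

Let dp[i] be the length of the longest such subsequence ending at index i:
i:      1  2  3  4  5  6  7  8  9 10 11 12 13 14 15 16 17
h[i]:  11  8 23 37  5 39  5 21  6 13 25 21 29 32 39 24  9
dp:     1  1  2  3  1  4  1  2  2  3  4  4  5  6  7  5  3
Maximum dp value is 7.

7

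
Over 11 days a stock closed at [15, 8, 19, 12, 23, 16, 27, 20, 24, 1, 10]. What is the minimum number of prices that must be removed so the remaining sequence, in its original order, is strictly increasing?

Fewest deletions = n − (longest strictly increasing subsequence).
Patience tails:
15 → extends → [15]
8 → replaces 15 → [8]
19 → extends → [8, 19]
12 → replaces 19 → [8, 12]
23 → extends → [8, 12, 23]
16 → replaces 23 → [8, 12, 16]
27 → extends → [8, 12, 16, 27]
20 → replaces 27 → [8, 12, 16, 20]
24 → extends → [8, 12, 16, 20, 24]
1 → replaces 8 → [1, 12, 16, 20, 24]
10 → replaces 12 → [1, 10, 16, 20, 24]
Longest strictly increasing subsequence has length 5, so deletions = 11 − 5 = 6.

6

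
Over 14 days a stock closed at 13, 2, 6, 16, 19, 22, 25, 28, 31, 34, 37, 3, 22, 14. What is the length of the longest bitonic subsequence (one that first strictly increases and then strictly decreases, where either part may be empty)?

inc[i] = longest strictly increasing subsequence ending at i; dec[i] = longest strictly decreasing subsequence starting at i:
i:      1  2  3  4  5  6  7  8  9 10 11 12 13 14
a[i]:  13  2  6 16 19 22 25 28 31 34 37  3 22 14
inc:    1  1  2  3  4  5  6  7  8  9 10  2  5  3
dec:    3  1  2  2  2  2  3  3  3  3  3  1  2  1
Best peak at i=11 (value 37): inc=10, dec=3, length 10+3−1 = 12.

12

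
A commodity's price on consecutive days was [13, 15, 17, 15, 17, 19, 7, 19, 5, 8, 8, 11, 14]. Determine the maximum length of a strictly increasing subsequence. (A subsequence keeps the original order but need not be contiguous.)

4

Let dp[i] be the length of the longest such subsequence ending at index i:
i:      1  2  3  4  5  6  7  8  9 10 11 12 13
a[i]:  13 15 17 15 17 19  7 19  5  8  8 11 14
dp:     1  2  3  2  3  4  1  4  1  2  2  3  4
Maximum dp value is 4.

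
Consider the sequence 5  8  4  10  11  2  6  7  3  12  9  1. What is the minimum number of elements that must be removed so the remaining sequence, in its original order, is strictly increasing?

7

Fewest deletions = n − (longest strictly increasing subsequence).
i:      1  2  3  4  5  6  7  8  9 10 11 12
a[i]:   5  8  4 10 11  2  6  7  3 12  9  1
dp:     1  2  1  3  4  1  2  3  2  5  4  1
max dp = 5, so deletions = 12 − 5 = 7.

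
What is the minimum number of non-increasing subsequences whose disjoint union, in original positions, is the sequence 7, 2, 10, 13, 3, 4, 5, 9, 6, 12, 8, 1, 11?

7

Place each on the leftmost legal pile:
7 → new pile 1 (tops now [7])
2 → pile 1 (tops now [2])
10 → new pile 2 (tops now [2, 10])
13 → new pile 3 (tops now [2, 10, 13])
3 → pile 2 (tops now [2, 3, 13])
4 → pile 3 (tops now [2, 3, 4])
5 → new pile 4 (tops now [2, 3, 4, 5])
9 → new pile 5 (tops now [2, 3, 4, 5, 9])
6 → pile 5 (tops now [2, 3, 4, 5, 6])
12 → new pile 6 (tops now [2, 3, 4, 5, 6, 12])
8 → pile 6 (tops now [2, 3, 4, 5, 6, 8])
1 → pile 1 (tops now [1, 3, 4, 5, 6, 8])
11 → new pile 7 (tops now [1, 3, 4, 5, 6, 8, 11])
Seven piles.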